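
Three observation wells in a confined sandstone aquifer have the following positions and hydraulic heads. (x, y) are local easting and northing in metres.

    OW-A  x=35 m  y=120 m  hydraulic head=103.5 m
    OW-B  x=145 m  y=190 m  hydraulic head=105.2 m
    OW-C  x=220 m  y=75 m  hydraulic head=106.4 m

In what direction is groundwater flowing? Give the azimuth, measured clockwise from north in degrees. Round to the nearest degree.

Differences from OW-A: to OW-B (Δx, Δy, Δh) = (110, 70, +1.7); to OW-C = (185, -45, +2.9).
Solve a·Δx + b·Δy = Δh: det = 110·(-45) − 185·70 = -17900.
∂h/∂x = [(+1.7)·(-45) − (+2.9)·70] / -17900 = +0.01561
∂h/∂y = [110·(+2.9) − 185·(+1.7)] / -17900 = -0.0002514
Flow direction (−∇h) has components (-0.01561 E, +0.0002514 N).
Azimuth = atan2(E, N) = atan2(-0.01561, +0.0002514) = 270.9° ≈ 271°.

271°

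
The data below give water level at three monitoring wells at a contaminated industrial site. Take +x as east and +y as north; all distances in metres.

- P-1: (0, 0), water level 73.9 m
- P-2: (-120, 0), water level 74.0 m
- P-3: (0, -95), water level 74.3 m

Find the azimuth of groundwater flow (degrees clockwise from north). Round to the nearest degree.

011°

∂h/∂x = (74.0 − 73.9) / (-120 − 0) = -0.0008333
∂h/∂y = (74.3 − 73.9) / (-95 − 0) = -0.004211
Flow direction (−∇h) has components (+0.0008333 E, +0.004211 N).
Azimuth = atan2(E, N) = atan2(+0.0008333, +0.004211) = 11.2° ≈ 011°.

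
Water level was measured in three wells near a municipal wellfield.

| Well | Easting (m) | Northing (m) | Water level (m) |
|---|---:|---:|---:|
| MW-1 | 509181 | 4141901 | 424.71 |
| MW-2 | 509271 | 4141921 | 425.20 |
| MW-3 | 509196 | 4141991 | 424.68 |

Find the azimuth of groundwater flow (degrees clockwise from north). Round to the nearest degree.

283°

Taking MW-1 as reference: MW-2−MW-1 = (90, 20, +0.49); MW-3−MW-1 = (15, 90, -0.03).
Solve a·Δx + b·Δy = Δh: det = 90·90 − 15·20 = 7800.
∂h/∂x = [(+0.49)·90 − (-0.03)·20] / 7800 = +0.005731
∂h/∂y = [90·(-0.03) − 15·(+0.49)] / 7800 = -0.001288
Flow direction (−∇h) has components (-0.005731 E, +0.001288 N).
Azimuth = atan2(E, N) = atan2(-0.005731, +0.001288) = 282.7° ≈ 283°.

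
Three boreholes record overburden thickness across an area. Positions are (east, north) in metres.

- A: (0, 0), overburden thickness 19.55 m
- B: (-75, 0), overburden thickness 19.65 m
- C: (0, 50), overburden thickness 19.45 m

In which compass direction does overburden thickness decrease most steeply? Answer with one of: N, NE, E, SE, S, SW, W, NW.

∂d/∂x = (19.65 − 19.55) / (-75 − 0) = -0.001333
∂d/∂y = (19.45 − 19.55) / (50 − 0) = -0.002000
Steepest decrease is along −∇f = (+0.001333 E, +0.002000 N) → northeast.

NE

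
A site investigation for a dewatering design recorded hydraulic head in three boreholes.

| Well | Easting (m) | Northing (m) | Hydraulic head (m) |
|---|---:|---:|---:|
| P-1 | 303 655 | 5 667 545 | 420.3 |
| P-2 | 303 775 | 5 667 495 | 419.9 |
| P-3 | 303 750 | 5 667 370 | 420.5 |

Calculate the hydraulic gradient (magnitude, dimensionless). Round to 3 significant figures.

0.00623

Taking P-1 as reference: P-2−P-1 = (120, -50, -0.4); P-3−P-1 = (95, -175, +0.2).
Solve a·Δx + b·Δy = Δh: det = 120·(-175) − 95·(-50) = -16250.
∂h/∂x = [(-0.4)·(-175) − (+0.2)·(-50)] / -16250 = -0.004923
∂h/∂y = [120·(+0.2) − 95·(-0.4)] / -16250 = -0.003815
|∇h| = √(-0.004923² + -0.003815²) = 0.006228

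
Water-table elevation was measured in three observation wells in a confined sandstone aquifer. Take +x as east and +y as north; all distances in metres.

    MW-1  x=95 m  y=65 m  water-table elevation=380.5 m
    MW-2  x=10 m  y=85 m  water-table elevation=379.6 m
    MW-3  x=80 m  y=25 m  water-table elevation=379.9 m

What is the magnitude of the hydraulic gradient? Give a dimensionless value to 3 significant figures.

0.0165

Three-point gradient (reference MW-1): Δ to MW-2 = (-85, 20, -0.9), Δ to MW-3 = (-15, -40, -0.6).
∂h/∂x = +0.01297, ∂h/∂y = +0.01014 (det = 3700).
|∇h| = √(0.01297² + 0.01014²) = 0.01646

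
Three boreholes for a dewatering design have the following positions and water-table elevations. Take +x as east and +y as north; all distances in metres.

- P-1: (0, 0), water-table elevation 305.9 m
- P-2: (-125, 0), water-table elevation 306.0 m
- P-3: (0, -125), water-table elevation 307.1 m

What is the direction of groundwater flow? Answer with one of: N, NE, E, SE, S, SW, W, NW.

∂h/∂x = (306.0 − 305.9) / (-125 − 0) = -0.0008000
∂h/∂y = (307.1 − 305.9) / (-125 − 0) = -0.009600
Flow = −∇h = (+0.0008000 east, +0.009600 north), which points north.

N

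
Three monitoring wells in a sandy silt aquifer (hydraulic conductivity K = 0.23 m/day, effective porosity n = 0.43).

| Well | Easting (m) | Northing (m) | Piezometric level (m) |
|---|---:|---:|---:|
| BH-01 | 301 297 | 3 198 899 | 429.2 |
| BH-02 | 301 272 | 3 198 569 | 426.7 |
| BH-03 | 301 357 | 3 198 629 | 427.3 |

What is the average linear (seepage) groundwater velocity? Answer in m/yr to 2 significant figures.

1.5 m/yr

Differences from BH-01: to BH-02 (Δx, Δy, Δh) = (-25, -330, -2.5); to BH-03 = (60, -270, -1.9).
Solve a·Δx + b·Δy = Δh: det = (-25)·(-270) − 60·(-330) = 26550.
∂h/∂x = [(-2.5)·(-270) − (-1.9)·(-330)] / 26550 = +0.001808
∂h/∂y = [(-25)·(-1.9) − 60·(-2.5)] / 26550 = +0.007439
|∇h| = √(0.001808² + 0.007439²) = 0.007656
Seepage velocity v = K·i/n = 0.23 × 0.007656 / 0.43 = 0.004095 m/day = 1.496 m/yr.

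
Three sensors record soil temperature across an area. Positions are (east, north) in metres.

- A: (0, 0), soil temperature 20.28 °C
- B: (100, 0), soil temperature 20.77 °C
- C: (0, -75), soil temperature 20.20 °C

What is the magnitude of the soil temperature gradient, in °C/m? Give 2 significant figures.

∂T/∂x = (20.77 − 20.28) / (100 − 0) = +0.004900
∂T/∂y = (20.20 − 20.28) / (-75 − 0) = +0.001067
|∇f| = √(0.004900² + 0.001067²) = 0.005015 °C/m

0.0050 °C/m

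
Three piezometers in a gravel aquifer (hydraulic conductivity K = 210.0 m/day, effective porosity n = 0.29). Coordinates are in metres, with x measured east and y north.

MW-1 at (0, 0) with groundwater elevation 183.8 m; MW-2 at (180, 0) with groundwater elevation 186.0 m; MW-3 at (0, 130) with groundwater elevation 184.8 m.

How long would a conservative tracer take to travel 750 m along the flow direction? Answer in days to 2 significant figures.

∂h/∂x = (186.0 − 183.8) / (180 − 0) = +0.01222
∂h/∂y = (184.8 − 183.8) / (130 − 0) = +0.007692
|∇h| = √(0.01222² + 0.007692²) = 0.01444
Seepage velocity v = K·i/n = 210.0 × 0.01444 / 0.29 = 10.46 m/day.
t = 750 / 10.46 = 71.7 days.

72 days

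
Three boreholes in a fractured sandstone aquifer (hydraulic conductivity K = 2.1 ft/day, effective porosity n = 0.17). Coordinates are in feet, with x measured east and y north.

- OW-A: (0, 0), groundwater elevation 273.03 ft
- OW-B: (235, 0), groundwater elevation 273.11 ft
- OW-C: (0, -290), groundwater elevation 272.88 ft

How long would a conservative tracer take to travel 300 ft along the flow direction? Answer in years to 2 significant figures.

∂h/∂x = (273.11 − 273.03) / (235 − 0) = +0.0003404
∂h/∂y = (272.88 − 273.03) / (-290 − 0) = +0.0005172
|∇h| = √(0.0003404² + 0.0005172²) = 0.0006192
Seepage velocity v = K·i/n = 2.1 × 0.0006192 / 0.17 = 0.007649 ft/day.
t = 300 / 0.007649 = 3.922e+04 days = 107 years.

110 years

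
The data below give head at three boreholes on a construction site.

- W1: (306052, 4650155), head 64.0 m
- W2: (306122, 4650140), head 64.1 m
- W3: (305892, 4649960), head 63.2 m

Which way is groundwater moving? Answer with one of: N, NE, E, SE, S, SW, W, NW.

Differences from W1: to W2 (Δx, Δy, Δh) = (70, -15, +0.1); to W3 = (-160, -195, -0.8).
Determinant of the coordinate differences = 70·(-195) − (-160)·(-15) = -16050.
∂h/∂x = [(+0.1)·(-195) − (-0.8)·(-15)] / -16050 = +0.001963
∂h/∂y = [70·(-0.8) − (-160)·(+0.1)] / -16050 = +0.002492
Flow = −∇h = (-0.001963 east, -0.002492 north), which points southwest.

SW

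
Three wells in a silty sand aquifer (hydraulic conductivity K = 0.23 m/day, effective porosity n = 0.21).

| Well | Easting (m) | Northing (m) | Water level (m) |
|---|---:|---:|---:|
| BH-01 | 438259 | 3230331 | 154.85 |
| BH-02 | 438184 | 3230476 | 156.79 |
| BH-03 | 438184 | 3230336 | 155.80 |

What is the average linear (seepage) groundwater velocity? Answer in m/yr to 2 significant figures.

Three-point gradient (reference BH-01): Δ to BH-02 = (-75, 145, +1.94), Δ to BH-03 = (-75, 5, +0.95).
∂h/∂x = -0.01220, ∂h/∂y = +0.007071 (det = 10500).
|∇h| = √(-0.01220² + 0.007071²) = 0.0141
Seepage velocity v = K·i/n = 0.23 × 0.0141 / 0.21 = 0.01544 m/day = 5.639 m/yr.

5.6 m/yr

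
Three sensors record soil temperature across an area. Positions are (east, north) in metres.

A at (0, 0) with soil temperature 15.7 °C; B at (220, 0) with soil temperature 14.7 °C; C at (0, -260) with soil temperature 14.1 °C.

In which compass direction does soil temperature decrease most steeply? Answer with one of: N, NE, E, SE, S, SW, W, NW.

∂T/∂x = (14.7 − 15.7) / (220 − 0) = -0.004545
∂T/∂y = (14.1 − 15.7) / (-260 − 0) = +0.006154
Steepest decrease is along −∇f = (+0.004545 E, -0.006154 N) → southeast.

SE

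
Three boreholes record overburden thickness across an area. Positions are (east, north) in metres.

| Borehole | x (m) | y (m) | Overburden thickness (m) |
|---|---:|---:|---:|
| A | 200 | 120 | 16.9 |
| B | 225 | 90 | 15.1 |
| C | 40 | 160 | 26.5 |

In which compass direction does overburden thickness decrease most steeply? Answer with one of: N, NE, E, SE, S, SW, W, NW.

Taking A as reference: B−A = (25, -30, -1.8); C−A = (-160, 40, +9.6).
Determinant of the coordinate differences = 25·40 − (-160)·(-30) = -3800.
∂d/∂x = [(-1.8)·40 − (+9.6)·(-30)] / -3800 = -0.05684
∂d/∂y = [25·(+9.6) − (-160)·(-1.8)] / -3800 = +0.01263
Steepest decrease is along −∇f = (+0.05684 E, -0.01263 N) → east.

E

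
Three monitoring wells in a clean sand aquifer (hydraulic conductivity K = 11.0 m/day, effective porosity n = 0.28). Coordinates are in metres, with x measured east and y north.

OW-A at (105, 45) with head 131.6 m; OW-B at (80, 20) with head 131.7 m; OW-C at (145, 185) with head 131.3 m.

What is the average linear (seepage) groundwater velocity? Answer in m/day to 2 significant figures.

Differences from OW-A: to OW-B (Δx, Δy, Δh) = (-25, -25, +0.1); to OW-C = (40, 140, -0.3).
Determinant of the coordinate differences = (-25)·140 − 40·(-25) = -2500.
∂h/∂x = [(+0.1)·140 − (-0.3)·(-25)] / -2500 = -0.002600
∂h/∂y = [(-25)·(-0.3) − 40·(+0.1)] / -2500 = -0.001400
|∇h| = √(-0.002600² + -0.001400²) = 0.002953
Seepage velocity v = K·i/n = 11.0 × 0.002953 / 0.28 = 0.116 m/day.

0.12 m/day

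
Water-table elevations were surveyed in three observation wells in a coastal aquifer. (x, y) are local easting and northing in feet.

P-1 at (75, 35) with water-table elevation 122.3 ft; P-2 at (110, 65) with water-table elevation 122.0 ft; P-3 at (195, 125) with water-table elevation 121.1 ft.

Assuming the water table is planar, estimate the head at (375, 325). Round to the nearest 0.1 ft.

120.2 ft

Taking P-1 as reference: P-2−P-1 = (35, 30, -0.3); P-3−P-1 = (120, 90, -1.2).
Solve a·Δx + b·Δy = Δh: det = 35·90 − 120·30 = -450.
∂h/∂x = [(-0.3)·90 − (-1.2)·30] / -450 = -0.02000
∂h/∂y = [35·(-1.2) − 120·(-0.3)] / -450 = +0.01333
h(375, 325) = 122.3 + (-0.02000)·(300) + (+0.01333)·(290) = 122.3 -6.000 +3.867 = 120.167 ft.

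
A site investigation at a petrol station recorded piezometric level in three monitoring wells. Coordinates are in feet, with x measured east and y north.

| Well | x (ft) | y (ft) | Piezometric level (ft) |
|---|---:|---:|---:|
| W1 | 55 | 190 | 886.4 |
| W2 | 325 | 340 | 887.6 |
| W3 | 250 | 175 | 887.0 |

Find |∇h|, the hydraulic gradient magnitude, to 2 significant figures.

0.0039

With h = a·x + b·y + c and W1 as origin, the differences give:
  270·a + 150·b = +1.2
  195·a + (-15)·b = +0.6
Eliminate b (×(-15) and ×150, subtract): -33300·a = -108.00 → a = ∂h/∂x = +0.003243
Back-substitute: b = ∂h/∂y = +0.002162.
|∇h| = √(0.003243² + 0.002162²) = 0.003898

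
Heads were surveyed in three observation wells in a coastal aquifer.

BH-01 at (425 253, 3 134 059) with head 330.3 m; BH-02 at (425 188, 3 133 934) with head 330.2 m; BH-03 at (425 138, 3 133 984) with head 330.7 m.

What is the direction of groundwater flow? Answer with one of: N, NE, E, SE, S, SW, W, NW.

SE

Taking BH-01 as reference: BH-02−BH-01 = (-65, -125, -0.1); BH-03−BH-01 = (-115, -75, +0.4).
Determinant of the coordinate differences = (-65)·(-75) − (-115)·(-125) = -9500.
∂h/∂x = [(-0.1)·(-75) − (+0.4)·(-125)] / -9500 = -0.006053
∂h/∂y = [(-65)·(+0.4) − (-115)·(-0.1)] / -9500 = +0.003947
Flow = −∇h = (+0.006053 east, -0.003947 north), which points southeast.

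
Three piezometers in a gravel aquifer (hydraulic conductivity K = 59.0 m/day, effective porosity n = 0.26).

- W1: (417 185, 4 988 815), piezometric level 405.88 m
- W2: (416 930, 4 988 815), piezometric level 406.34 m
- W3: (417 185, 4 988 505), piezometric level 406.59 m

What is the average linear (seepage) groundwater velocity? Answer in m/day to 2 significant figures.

0.66 m/day

∂h/∂x = (406.34 − 405.88) / (416930 − 417185) = -0.001804
∂h/∂y = (406.59 − 405.88) / (4988505 − 4988815) = -0.002290
|∇h| = √(-0.001804² + -0.002290²) = 0.002915
Seepage velocity v = K·i/n = 59.0 × 0.002915 / 0.26 = 0.6615 m/day.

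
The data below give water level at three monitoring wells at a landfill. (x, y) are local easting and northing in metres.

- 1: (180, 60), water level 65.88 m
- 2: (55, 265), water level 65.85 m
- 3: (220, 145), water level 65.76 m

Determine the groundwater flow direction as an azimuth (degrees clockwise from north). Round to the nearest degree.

054°

With h = a·x + b·y + c and 1 as origin, the differences give:
  (-125)·a + 205·b = -0.03
  40·a + 85·b = -0.12
Eliminate b (×85 and ×205, subtract): -18825·a = 22.050 → a = ∂h/∂x = -0.001171
Back-substitute: b = ∂h/∂y = -0.0008606.
Flow direction (−∇h) has components (+0.001171 E, +0.0008606 N).
Azimuth = atan2(E, N) = atan2(+0.001171, +0.0008606) = 53.7° ≈ 054°.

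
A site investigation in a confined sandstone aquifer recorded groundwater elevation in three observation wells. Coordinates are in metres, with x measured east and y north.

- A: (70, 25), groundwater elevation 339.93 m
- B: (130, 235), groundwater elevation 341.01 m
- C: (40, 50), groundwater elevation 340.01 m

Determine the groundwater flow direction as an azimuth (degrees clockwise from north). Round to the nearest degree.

195°

Differences from A: to B (Δx, Δy, Δh) = (60, 210, +1.08); to C = (-30, 25, +0.08).
Solve a·Δx + b·Δy = Δh: det = 60·25 − (-30)·210 = 7800.
∂h/∂x = [(+1.08)·25 − (+0.08)·210] / 7800 = +0.001308
∂h/∂y = [60·(+0.08) − (-30)·(+1.08)] / 7800 = +0.004769
Flow direction (−∇h) has components (-0.001308 E, -0.004769 N).
Azimuth = atan2(E, N) = atan2(-0.001308, -0.004769) = 195.3° ≈ 195°.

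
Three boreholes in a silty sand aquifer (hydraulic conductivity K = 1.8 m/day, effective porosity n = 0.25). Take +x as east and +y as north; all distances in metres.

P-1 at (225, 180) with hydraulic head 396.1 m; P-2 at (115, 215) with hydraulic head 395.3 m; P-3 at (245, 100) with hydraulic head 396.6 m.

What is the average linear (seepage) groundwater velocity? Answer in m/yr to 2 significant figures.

20 m/yr

With h = a·x + b·y + c and P-1 as origin, the differences give:
  (-110)·a + 35·b = -0.8
  20·a + (-80)·b = +0.5
Eliminate b (×(-80) and ×35, subtract): 8100·a = 46.50 → a = ∂h/∂x = +0.005741
Back-substitute: b = ∂h/∂y = -0.004815.
|∇h| = √(0.005741² + -0.004815²) = 0.007493
Seepage velocity v = K·i/n = 1.8 × 0.007493 / 0.25 = 0.05395 m/day = 19.71 m/yr.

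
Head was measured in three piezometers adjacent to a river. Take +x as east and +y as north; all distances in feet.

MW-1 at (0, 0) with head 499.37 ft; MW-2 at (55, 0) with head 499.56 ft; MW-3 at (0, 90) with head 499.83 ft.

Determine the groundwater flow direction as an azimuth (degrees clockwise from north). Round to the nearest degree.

214°

∂h/∂x = (499.56 − 499.37) / (55 − 0) = +0.003455
∂h/∂y = (499.83 − 499.37) / (90 − 0) = +0.005111
Flow direction (−∇h) has components (-0.003455 E, -0.005111 N).
Azimuth = atan2(E, N) = atan2(-0.003455, -0.005111) = 214.1° ≈ 214°.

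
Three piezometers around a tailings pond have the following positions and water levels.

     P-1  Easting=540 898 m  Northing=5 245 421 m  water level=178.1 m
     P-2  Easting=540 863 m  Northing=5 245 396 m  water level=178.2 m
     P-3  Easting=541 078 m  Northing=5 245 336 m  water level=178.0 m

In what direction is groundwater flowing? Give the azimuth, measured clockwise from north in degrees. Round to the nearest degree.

Taking P-1 as reference: P-2−P-1 = (-35, -25, +0.1); P-3−P-1 = (180, -85, -0.1).
Solve a·Δx + b·Δy = Δh: det = (-35)·(-85) − 180·(-25) = 7475.
∂h/∂x = [(+0.1)·(-85) − (-0.1)·(-25)] / 7475 = -0.001472
∂h/∂y = [(-35)·(-0.1) − 180·(+0.1)] / 7475 = -0.001940
Flow direction (−∇h) has components (+0.001472 E, +0.001940 N).
Azimuth = atan2(E, N) = atan2(+0.001472, +0.001940) = 37.2° ≈ 037°.

037°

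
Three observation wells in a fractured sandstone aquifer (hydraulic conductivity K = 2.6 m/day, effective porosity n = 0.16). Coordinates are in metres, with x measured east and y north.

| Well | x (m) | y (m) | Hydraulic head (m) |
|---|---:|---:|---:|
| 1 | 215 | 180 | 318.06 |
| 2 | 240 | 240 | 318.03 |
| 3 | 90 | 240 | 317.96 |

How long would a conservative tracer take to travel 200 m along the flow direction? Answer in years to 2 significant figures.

Three-point gradient (reference 1): Δ to 2 = (25, 60, -0.03), Δ to 3 = (-125, 60, -0.10).
∂h/∂x = +0.0004667, ∂h/∂y = -0.0006944 (det = 9000).
|∇h| = √(0.0004667² + -0.0006944²) = 0.0008367
Seepage velocity v = K·i/n = 2.6 × 0.0008367 / 0.16 = 0.0136 m/day.
t = 200 / 0.0136 = 1.471e+04 days = 40.3 years.

40 years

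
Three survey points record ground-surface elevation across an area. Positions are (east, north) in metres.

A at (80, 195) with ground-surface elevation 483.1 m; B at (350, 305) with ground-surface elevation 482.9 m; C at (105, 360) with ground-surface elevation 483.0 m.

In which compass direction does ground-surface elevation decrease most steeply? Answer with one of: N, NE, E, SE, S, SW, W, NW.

NE

Taking A as reference: B−A = (270, 110, -0.2); C−A = (25, 165, -0.1).
Determinant of the coordinate differences = 270·165 − 25·110 = 41800.
∂z/∂x = [(-0.2)·165 − (-0.1)·110] / 41800 = -0.0005263
∂z/∂y = [270·(-0.1) − 25·(-0.2)] / 41800 = -0.0005263
Steepest decrease is along −∇f = (+0.0005263 E, +0.0005263 N) → northeast.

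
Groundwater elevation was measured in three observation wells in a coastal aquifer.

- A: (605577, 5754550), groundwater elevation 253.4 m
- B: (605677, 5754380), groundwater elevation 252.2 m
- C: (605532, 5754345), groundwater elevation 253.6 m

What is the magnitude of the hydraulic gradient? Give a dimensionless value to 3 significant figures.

0.0100

Taking A as reference: B−A = (100, -170, -1.2); C−A = (-45, -205, +0.2).
Solve a·Δx + b·Δy = Δh: det = 100·(-205) − (-45)·(-170) = -28150.
∂h/∂x = [(-1.2)·(-205) − (+0.2)·(-170)] / -28150 = -0.009947
∂h/∂y = [100·(+0.2) − (-45)·(-1.2)] / -28150 = +0.001208
|∇h| = √(-0.009947² + 0.001208²) = 0.01002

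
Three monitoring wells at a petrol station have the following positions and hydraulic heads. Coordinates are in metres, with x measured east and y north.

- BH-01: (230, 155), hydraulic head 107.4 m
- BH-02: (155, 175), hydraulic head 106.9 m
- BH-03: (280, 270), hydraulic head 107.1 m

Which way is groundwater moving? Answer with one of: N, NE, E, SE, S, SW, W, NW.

With h = a·x + b·y + c and BH-01 as origin, the differences give:
  (-75)·a + 20·b = -0.5
  50·a + 115·b = -0.3
Eliminate b (×115 and ×20, subtract): -9625·a = -51.50 → a = ∂h/∂x = +0.005351
Back-substitute: b = ∂h/∂y = -0.004935.
Flow = −∇h = (-0.005351 east, +0.004935 north), which points northwest.

NW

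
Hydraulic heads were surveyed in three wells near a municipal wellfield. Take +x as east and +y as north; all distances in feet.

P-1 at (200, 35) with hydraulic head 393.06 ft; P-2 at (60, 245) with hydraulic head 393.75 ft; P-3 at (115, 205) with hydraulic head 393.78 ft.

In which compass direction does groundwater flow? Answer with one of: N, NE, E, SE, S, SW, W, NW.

SW

Three-point gradient (reference P-1): Δ to P-2 = (-140, 210, +0.69), Δ to P-3 = (-85, 170, +0.72).
∂h/∂x = +0.005697, ∂h/∂y = +0.007084 (det = -5950).
Flow = −∇h = (-0.005697 east, -0.007084 north), which points southwest.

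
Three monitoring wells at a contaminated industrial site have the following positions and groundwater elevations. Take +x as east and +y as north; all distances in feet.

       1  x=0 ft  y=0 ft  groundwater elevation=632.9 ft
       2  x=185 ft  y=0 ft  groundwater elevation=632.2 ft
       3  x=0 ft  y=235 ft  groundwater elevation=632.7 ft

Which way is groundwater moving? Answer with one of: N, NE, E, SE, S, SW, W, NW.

∂h/∂x = (632.2 − 632.9) / (185 − 0) = -0.003784
∂h/∂y = (632.7 − 632.9) / (235 − 0) = -0.0008511
Flow = −∇h = (+0.003784 east, +0.0008511 north), which points east.

E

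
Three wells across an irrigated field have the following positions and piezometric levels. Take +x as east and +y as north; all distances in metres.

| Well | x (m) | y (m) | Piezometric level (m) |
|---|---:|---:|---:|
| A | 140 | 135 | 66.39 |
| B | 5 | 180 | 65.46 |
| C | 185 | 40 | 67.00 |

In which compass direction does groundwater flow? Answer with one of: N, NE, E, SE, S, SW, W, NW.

NW

With h = a·x + b·y + c and A as origin, the differences give:
  (-135)·a + 45·b = -0.93
  45·a + (-95)·b = +0.61
Eliminate b (×(-95) and ×45, subtract): 10800·a = 60.900 → a = ∂h/∂x = +0.005639
Back-substitute: b = ∂h/∂y = -0.003750.
Flow = −∇h = (-0.005639 east, +0.003750 north), which points northwest.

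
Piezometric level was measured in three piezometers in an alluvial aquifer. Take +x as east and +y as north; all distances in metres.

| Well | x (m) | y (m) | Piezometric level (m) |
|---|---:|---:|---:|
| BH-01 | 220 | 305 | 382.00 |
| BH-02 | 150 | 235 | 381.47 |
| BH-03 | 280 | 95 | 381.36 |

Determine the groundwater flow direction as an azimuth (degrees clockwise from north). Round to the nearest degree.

221°

Differences from BH-01: to BH-02 (Δx, Δy, Δh) = (-70, -70, -0.53); to BH-03 = (60, -210, -0.64).
Determinant of the coordinate differences = (-70)·(-210) − 60·(-70) = 18900.
∂h/∂x = [(-0.53)·(-210) − (-0.64)·(-70)] / 18900 = +0.003519
∂h/∂y = [(-70)·(-0.64) − 60·(-0.53)] / 18900 = +0.004053
Flow direction (−∇h) has components (-0.003519 E, -0.004053 N).
Azimuth = atan2(E, N) = atan2(-0.003519, -0.004053) = 221.0° ≈ 221°.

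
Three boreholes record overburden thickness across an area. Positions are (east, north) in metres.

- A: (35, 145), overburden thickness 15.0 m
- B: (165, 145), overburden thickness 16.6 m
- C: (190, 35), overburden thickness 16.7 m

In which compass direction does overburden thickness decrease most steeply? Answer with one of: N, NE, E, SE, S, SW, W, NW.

With d = a·x + b·y + c and A as origin, the differences give:
  130·a + 0·b = +1.6
  155·a + (-110)·b = +1.7
Eliminate b (×(-110) and ×0, subtract): -14300·a = -176.00 → a = ∂d/∂x = +0.01231
Back-substitute: b = ∂d/∂y = +0.001888.
Steepest decrease is along −∇f = (-0.01231 E, -0.001888 N) → west.

W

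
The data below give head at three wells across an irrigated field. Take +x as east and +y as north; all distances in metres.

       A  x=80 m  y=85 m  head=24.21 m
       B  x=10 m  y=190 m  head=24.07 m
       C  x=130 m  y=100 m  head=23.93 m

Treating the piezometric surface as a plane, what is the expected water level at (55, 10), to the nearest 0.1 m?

Differences from A: to B (Δx, Δy, Δh) = (-70, 105, -0.14); to C = (50, 15, -0.28).
Solve a·Δx + b·Δy = Δh: det = (-70)·15 − 50·105 = -6300.
∂h/∂x = [(-0.14)·15 − (-0.28)·105] / -6300 = -0.004333
∂h/∂y = [(-70)·(-0.28) − 50·(-0.14)] / -6300 = -0.004222
h(55, 10) = 24.21 + (-0.004333)·(-25) + (-0.004222)·(-75) = 24.21 +0.108 +0.317 = 24.635 m.

24.6 m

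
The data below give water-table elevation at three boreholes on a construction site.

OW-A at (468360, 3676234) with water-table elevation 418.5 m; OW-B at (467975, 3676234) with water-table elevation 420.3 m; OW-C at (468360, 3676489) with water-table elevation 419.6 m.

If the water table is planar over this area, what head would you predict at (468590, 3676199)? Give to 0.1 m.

∂h/∂x = (420.3 − 418.5) / (467975 − 468360) = -0.004675
∂h/∂y = (419.6 − 418.5) / (3676489 − 3676234) = +0.004314
h(468590, 3676199) = 418.5 + (-0.004675)·(230) + (+0.004314)·(-35) = 418.5 -1.075 -0.151 = 417.274 m.

417.3 m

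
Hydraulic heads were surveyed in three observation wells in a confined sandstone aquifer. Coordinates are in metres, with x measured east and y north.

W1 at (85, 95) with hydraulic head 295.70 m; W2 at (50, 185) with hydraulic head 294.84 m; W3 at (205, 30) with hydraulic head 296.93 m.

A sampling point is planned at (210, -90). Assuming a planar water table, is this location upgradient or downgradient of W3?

upgradient

Differences from W1: to W2 (Δx, Δy, Δh) = (-35, 90, -0.86); to W3 = (120, -65, +1.23).
Determinant of the coordinate differences = (-35)·(-65) − 120·90 = -8525.
∂h/∂x = [(-0.86)·(-65) − (+1.23)·90] / -8525 = +0.006428
∂h/∂y = [(-35)·(+1.23) − 120·(-0.86)] / -8525 = -0.007056
Head at (210, -90) = 295.70 + (+0.006428)·(125) + (-0.007056)·(-185) = 297.81 m.
That is higher than the 296.93 m at W3, so the point is upgradient.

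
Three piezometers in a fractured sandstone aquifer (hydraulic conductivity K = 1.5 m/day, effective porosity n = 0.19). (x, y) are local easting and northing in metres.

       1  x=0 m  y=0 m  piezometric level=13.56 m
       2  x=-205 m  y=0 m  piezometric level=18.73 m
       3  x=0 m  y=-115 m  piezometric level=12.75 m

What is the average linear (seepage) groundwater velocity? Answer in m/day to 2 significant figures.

0.21 m/day

∂h/∂x = (18.73 − 13.56) / (-205 − 0) = -0.02522
∂h/∂y = (12.75 − 13.56) / (-115 − 0) = +0.007043
|∇h| = √(-0.02522² + 0.007043²) = 0.02618
Seepage velocity v = K·i/n = 1.5 × 0.02618 / 0.19 = 0.2067 m/day.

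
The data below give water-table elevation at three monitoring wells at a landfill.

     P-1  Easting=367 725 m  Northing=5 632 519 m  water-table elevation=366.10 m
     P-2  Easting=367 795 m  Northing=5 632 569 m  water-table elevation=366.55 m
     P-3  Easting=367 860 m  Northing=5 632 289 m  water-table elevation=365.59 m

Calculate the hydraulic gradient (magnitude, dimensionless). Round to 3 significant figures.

0.00543

Taking P-1 as reference: P-2−P-1 = (70, 50, +0.45); P-3−P-1 = (135, -230, -0.51).
Determinant of the coordinate differences = 70·(-230) − 135·50 = -22850.
∂h/∂x = [(+0.45)·(-230) − (-0.51)·50] / -22850 = +0.003414
∂h/∂y = [70·(-0.51) − 135·(+0.45)] / -22850 = +0.004221
|∇h| = √(0.003414² + 0.004221²) = 0.005429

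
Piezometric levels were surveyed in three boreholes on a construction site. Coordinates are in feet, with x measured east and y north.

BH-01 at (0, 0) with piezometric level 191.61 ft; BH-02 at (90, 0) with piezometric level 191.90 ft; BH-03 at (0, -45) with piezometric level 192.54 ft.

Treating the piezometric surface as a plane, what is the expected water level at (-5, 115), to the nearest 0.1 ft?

189.2 ft

∂h/∂x = (191.90 − 191.61) / (90 − 0) = +0.003222
∂h/∂y = (192.54 − 191.61) / (-45 − 0) = -0.02067
h(-5, 115) = 191.61 + (+0.003222)·(-5) + (-0.02067)·(115) = 191.61 -0.016 -2.377 = 189.217 ft.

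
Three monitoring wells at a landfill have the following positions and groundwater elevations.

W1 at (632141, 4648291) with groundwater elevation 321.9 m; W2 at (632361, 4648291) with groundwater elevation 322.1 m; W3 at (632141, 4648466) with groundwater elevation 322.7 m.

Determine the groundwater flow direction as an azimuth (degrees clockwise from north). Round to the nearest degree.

191°

∂h/∂x = (322.1 − 321.9) / (632361 − 632141) = +0.0009091
∂h/∂y = (322.7 − 321.9) / (4648466 − 4648291) = +0.004571
Flow direction (−∇h) has components (-0.0009091 E, -0.004571 N).
Azimuth = atan2(E, N) = atan2(-0.0009091, -0.004571) = 191.2° ≈ 191°.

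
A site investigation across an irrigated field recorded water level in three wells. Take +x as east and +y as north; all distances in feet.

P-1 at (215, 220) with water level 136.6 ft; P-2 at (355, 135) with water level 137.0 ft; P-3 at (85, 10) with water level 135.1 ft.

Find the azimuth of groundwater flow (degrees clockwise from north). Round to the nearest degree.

Differences from P-1: to P-2 (Δx, Δy, Δh) = (140, -85, +0.4); to P-3 = (-130, -210, -1.5).
Solve a·Δx + b·Δy = Δh: det = 140·(-210) − (-130)·(-85) = -40450.
∂h/∂x = [(+0.4)·(-210) − (-1.5)·(-85)] / -40450 = +0.005229
∂h/∂y = [140·(-1.5) − (-130)·(+0.4)] / -40450 = +0.003906
Flow direction (−∇h) has components (-0.005229 E, -0.003906 N).
Azimuth = atan2(E, N) = atan2(-0.005229, -0.003906) = 233.2° ≈ 233°.

233°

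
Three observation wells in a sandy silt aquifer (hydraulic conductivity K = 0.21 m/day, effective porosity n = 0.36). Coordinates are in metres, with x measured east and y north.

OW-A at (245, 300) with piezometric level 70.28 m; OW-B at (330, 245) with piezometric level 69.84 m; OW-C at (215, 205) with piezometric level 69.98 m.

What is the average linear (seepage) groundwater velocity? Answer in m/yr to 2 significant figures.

Taking OW-A as reference: OW-B−OW-A = (85, -55, -0.44); OW-C−OW-A = (-30, -95, -0.30).
Solve a·Δx + b·Δy = Δh: det = 85·(-95) − (-30)·(-55) = -9725.
∂h/∂x = [(-0.44)·(-95) − (-0.30)·(-55)] / -9725 = -0.002602
∂h/∂y = [85·(-0.30) − (-30)·(-0.44)] / -9725 = +0.003979
|∇h| = √(-0.002602² + 0.003979²) = 0.004754
Seepage velocity v = K·i/n = 0.21 × 0.004754 / 0.36 = 0.002773 m/day = 1.013 m/yr.

1.0 m/yr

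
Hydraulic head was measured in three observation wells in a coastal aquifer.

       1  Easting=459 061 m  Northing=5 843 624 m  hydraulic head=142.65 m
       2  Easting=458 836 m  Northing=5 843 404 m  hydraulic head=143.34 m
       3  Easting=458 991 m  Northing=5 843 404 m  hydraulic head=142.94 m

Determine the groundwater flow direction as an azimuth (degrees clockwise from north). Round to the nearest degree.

079°

With h = a·x + b·y + c and 1 as origin, the differences give:
  (-225)·a + (-220)·b = +0.69
  (-70)·a + (-220)·b = +0.29
Eliminate b (×(-220) and ×(-220), subtract): 34100·a = -88.000 → a = ∂h/∂x = -0.002581
Back-substitute: b = ∂h/∂y = -0.0004971.
Flow direction (−∇h) has components (+0.002581 E, +0.0004971 N).
Azimuth = atan2(E, N) = atan2(+0.002581, +0.0004971) = 79.1° ≈ 079°.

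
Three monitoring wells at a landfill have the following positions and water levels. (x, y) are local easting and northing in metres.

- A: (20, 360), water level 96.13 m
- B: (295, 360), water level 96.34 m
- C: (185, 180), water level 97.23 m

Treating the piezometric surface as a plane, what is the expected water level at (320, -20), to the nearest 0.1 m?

Three-point gradient (reference A): Δ to B = (275, 0, +0.21), Δ to C = (165, -180, +1.10).
∂h/∂x = +0.0007636, ∂h/∂y = -0.005411 (det = -49500).
h(320, -20) = 96.13 + (+0.0007636)·(300) + (-0.005411)·(-380) = 96.13 +0.229 +2.056 = 98.415 m.

98.4 m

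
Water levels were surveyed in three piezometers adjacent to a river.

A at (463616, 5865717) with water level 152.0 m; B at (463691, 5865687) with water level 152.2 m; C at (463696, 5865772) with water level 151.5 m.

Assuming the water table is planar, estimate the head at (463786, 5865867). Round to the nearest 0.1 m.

150.7 m

With h = a·x + b·y + c and A as origin, the differences give:
  75·a + (-30)·b = +0.2
  80·a + 55·b = -0.5
Eliminate b (×55 and ×(-30), subtract): 6525·a = -4.00 → a = ∂h/∂x = -0.0006130
Back-substitute: b = ∂h/∂y = -0.008199.
h(463786, 5865867) = 152.0 + (-0.0006130)·(170) + (-0.008199)·(150) = 152.0 -0.104 -1.230 = 150.666 m.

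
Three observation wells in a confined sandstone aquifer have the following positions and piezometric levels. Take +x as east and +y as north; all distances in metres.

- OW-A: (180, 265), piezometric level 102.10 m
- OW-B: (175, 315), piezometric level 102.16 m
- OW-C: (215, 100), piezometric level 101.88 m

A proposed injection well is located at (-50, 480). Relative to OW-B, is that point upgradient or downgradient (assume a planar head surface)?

upgradient

Differences from OW-A: to OW-B (Δx, Δy, Δh) = (-5, 50, +0.06); to OW-C = (35, -165, -0.22).
Determinant of the coordinate differences = (-5)·(-165) − 35·50 = -925.
∂h/∂x = [(+0.06)·(-165) − (-0.22)·50] / -925 = -0.001189
∂h/∂y = [(-5)·(-0.22) − 35·(+0.06)] / -925 = +0.001081
Head at (-50, 480) = 102.10 + (-0.001189)·(-230) + (+0.001081)·(215) = 102.61 m.
That is higher than the 102.16 m at OW-B, so the point is upgradient.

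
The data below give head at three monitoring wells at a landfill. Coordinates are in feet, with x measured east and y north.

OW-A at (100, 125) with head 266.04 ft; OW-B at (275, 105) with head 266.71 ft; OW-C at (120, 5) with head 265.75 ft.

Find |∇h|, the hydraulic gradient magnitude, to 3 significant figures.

0.00522

With h = a·x + b·y + c and OW-A as origin, the differences give:
  175·a + (-20)·b = +0.67
  20·a + (-120)·b = -0.29
Eliminate b (×(-120) and ×(-20), subtract): -20600·a = -86.200 → a = ∂h/∂x = +0.004184
Back-substitute: b = ∂h/∂y = +0.003114.
|∇h| = √(0.004184² + 0.003114²) = 0.005216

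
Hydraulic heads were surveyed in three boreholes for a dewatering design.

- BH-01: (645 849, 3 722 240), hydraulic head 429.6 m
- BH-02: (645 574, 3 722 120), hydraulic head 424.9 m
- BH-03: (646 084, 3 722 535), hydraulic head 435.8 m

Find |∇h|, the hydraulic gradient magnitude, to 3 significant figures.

With h = a·x + b·y + c and BH-01 as origin, the differences give:
  (-275)·a + (-120)·b = -4.7
  235·a + 295·b = +6.2
Eliminate b (×295 and ×(-120), subtract): -52925·a = -642.50 → a = ∂h/∂x = +0.01214
Back-substitute: b = ∂h/∂y = +0.01135.
|∇h| = √(0.01214² + 0.01135²) = 0.01662

0.0166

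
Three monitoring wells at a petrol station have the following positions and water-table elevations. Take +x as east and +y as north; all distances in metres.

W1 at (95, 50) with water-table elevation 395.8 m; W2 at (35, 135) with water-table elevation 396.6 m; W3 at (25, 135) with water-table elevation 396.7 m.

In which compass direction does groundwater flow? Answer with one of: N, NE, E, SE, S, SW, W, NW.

Taking W1 as reference: W2−W1 = (-60, 85, +0.8); W3−W1 = (-70, 85, +0.9).
Determinant of the coordinate differences = (-60)·85 − (-70)·85 = 850.
∂h/∂x = [(+0.8)·85 − (+0.9)·85] / 850 = -0.010000
∂h/∂y = [(-60)·(+0.9) − (-70)·(+0.8)] / 850 = +0.002353
Flow = −∇h = (+0.010000 east, -0.002353 north), which points east.

E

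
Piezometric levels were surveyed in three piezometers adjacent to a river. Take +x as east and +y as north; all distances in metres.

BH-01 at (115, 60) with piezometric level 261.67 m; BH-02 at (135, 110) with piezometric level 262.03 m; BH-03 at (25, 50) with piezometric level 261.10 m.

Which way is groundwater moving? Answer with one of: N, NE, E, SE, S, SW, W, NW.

SW

With h = a·x + b·y + c and BH-01 as origin, the differences give:
  20·a + 50·b = +0.36
  (-90)·a + (-10)·b = -0.57
Eliminate b (×(-10) and ×50, subtract): 4300·a = 24.900 → a = ∂h/∂x = +0.005791
Back-substitute: b = ∂h/∂y = +0.004884.
Flow = −∇h = (-0.005791 east, -0.004884 north), which points southwest.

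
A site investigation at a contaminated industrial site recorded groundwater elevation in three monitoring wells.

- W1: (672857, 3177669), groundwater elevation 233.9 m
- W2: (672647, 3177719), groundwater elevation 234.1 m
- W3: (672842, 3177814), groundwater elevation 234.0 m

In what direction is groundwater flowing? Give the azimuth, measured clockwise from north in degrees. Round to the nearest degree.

127°

Differences from W1: to W2 (Δx, Δy, Δh) = (-210, 50, +0.2); to W3 = (-15, 145, +0.1).
Determinant of the coordinate differences = (-210)·145 − (-15)·50 = -29700.
∂h/∂x = [(+0.2)·145 − (+0.1)·50] / -29700 = -0.0008081
∂h/∂y = [(-210)·(+0.1) − (-15)·(+0.2)] / -29700 = +0.0006061
Flow direction (−∇h) has components (+0.0008081 E, -0.0006061 N).
Azimuth = atan2(E, N) = atan2(+0.0008081, -0.0006061) = 126.9° ≈ 127°.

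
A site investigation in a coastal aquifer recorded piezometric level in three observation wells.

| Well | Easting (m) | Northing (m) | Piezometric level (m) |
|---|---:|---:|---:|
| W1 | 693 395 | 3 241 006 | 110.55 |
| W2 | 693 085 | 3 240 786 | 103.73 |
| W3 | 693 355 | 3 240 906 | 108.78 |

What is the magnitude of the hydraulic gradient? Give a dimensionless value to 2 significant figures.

0.018

Three-point gradient (reference W1): Δ to W2 = (-310, -220, -6.82), Δ to W3 = (-40, -100, -1.77).
∂h/∂x = +0.01318, ∂h/∂y = +0.01243 (det = 22200).
|∇h| = √(0.01318² + 0.01243²) = 0.01812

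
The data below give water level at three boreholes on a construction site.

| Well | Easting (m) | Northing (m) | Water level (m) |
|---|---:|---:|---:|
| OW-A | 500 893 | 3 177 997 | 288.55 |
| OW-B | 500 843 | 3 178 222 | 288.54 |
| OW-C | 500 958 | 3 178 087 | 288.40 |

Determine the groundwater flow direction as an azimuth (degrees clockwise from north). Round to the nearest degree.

With h = a·x + b·y + c and OW-A as origin, the differences give:
  (-50)·a + 225·b = -0.01
  65·a + 90·b = -0.15
Eliminate b (×90 and ×225, subtract): -19125·a = 32.850 → a = ∂h/∂x = -0.001718
Back-substitute: b = ∂h/∂y = -0.0004261.
Flow direction (−∇h) has components (+0.001718 E, +0.0004261 N).
Azimuth = atan2(E, N) = atan2(+0.001718, +0.0004261) = 76.1° ≈ 076°.

076°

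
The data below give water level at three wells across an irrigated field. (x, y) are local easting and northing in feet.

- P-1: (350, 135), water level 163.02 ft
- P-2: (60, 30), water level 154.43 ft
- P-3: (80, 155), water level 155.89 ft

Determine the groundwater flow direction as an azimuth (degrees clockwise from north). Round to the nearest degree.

255°

With h = a·x + b·y + c and P-1 as origin, the differences give:
  (-290)·a + (-105)·b = -8.59
  (-270)·a + 20·b = -7.13
Eliminate b (×20 and ×(-105), subtract): -34150·a = -920.450 → a = ∂h/∂x = +0.02695
Back-substitute: b = ∂h/∂y = +0.007367.
Flow direction (−∇h) has components (-0.02695 E, -0.007367 N).
Azimuth = atan2(E, N) = atan2(-0.02695, -0.007367) = 254.7° ≈ 255°.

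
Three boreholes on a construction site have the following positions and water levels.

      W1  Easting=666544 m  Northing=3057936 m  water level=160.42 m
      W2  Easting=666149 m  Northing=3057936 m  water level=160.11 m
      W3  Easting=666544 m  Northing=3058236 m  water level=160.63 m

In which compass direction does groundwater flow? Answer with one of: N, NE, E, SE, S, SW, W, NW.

SW

∂h/∂x = (160.11 − 160.42) / (666149 − 666544) = +0.0007848
∂h/∂y = (160.63 − 160.42) / (3058236 − 3057936) = +0.0007000
Flow = −∇h = (-0.0007848 east, -0.0007000 north), which points southwest.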